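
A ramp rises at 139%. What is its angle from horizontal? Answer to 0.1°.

tan θ = 139/100 = 1.3900
θ = arctan(1.3900) = 54.27°

54.3°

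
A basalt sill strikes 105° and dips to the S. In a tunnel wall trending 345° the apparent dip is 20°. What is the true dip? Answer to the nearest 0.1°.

22.8°

β = acute angle between strike 105° and section 345° = 60°.
tan(true dip) = tan 20° / sin 60° = 0.4203
true dip = arctan 0.4203 = 22.80°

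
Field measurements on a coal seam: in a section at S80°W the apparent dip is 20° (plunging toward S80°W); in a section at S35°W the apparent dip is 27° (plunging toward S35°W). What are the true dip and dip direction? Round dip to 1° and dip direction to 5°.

The two traces are lines in the plane: v₁ = (sin 260°·cos 20°, cos 260°·cos 20°, −sin 20°), v₂ = (sin 215°·cos 27°, cos 215°·cos 27°, −sin 27°).
Cross product v₁ × v₂ gives the pole to the plane: n ∝ (-0.176, -0.245, 0.592).
tan δ = √(n_x²+n_y²)/n_z = 0.302/0.592, so δ = 27.0°.
The horizontal component of n points toward azimuth atan2(n_x, n_y) = 216°, the dip direction.

true dip 27°, dip direction 215°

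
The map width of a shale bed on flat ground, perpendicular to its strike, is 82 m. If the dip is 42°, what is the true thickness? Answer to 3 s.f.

54.9 m

True thickness t = w · sin(dip) = 82 × sin 42°
t = 82 × 0.6691 = 54.869 m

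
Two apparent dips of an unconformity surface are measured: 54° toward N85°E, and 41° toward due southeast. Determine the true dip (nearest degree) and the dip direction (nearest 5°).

true dip 54°, dip direction 085°

Represent each trace as a vector plunging at its apparent dip toward its trend (east-north-up frame): v₁ = (0.586, 0.051, -0.809), v₂ = (0.534, -0.534, -0.656).
n = v₁ × v₂ = (0.465, 0.048, 0.340) (taken with n_z > 0).
Dip δ = arctan(|n_h|/n_z) = arctan(0.468/0.340) = 54.0°.
Dip direction = azimuth of (n_x, n_y) = atan2(0.465, 0.048) = 84°.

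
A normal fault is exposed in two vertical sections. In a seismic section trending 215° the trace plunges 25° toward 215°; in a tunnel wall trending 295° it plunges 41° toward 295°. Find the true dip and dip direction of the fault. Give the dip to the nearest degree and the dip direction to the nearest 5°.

true dip 43°, dip direction 275°

The two traces are lines in the plane: v₁ = (sin 215°·cos 25°, cos 215°·cos 25°, −sin 25°), v₂ = (sin 295°·cos 41°, cos 295°·cos 41°, −sin 41°).
Cross product v₁ × v₂ gives the pole to the plane: n ∝ (-0.622, 0.052, 0.674).
tan δ = √(n_x²+n_y²)/n_z = 0.624/0.674, so δ = 42.8°.
Dip direction = azimuth of (n_x, n_y) = atan2(-0.622, 0.052) = 275°.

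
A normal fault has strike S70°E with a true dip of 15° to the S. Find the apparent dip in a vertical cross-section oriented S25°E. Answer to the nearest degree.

11°

The strike is S70°E and the section trends S25°E; the acute angle between them is β = 45°.
tan(apparent dip) = tan 15° · sin 45° = 0.1895
apparent dip = arctan 0.1895 = 10.73°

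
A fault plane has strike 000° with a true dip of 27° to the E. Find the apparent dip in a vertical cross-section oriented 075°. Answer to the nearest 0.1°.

The section lies 75° from the strike.
tan(apparent dip) = tan 27° · sin 75° = 0.4922
apparent dip = arctan 0.4922 = 26.20°

26.2°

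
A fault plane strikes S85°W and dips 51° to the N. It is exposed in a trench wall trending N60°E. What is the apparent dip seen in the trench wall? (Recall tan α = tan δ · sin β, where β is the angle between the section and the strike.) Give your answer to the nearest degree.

28°

The strike is S85°W and the section trends N60°E; the acute angle between them is β = 25°.
tan(apparent dip) = tan 51° · sin 25° = 0.5219
apparent dip = arctan 0.5219 = 27.56°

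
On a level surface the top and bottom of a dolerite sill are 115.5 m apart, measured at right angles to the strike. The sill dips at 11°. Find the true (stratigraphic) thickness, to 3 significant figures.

22.0 m

True thickness t = w · sin(dip) = 115.5 × sin 11°
t = 115.5 × 0.1908 = 22.038 m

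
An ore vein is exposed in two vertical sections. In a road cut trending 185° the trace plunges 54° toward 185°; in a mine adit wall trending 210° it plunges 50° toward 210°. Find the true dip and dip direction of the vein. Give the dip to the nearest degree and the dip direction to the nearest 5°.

true dip 54°, dip direction 180°

Represent each trace as a vector plunging at its apparent dip toward its trend (east-north-up frame): v₁ = (-0.051, -0.586, -0.809), v₂ = (-0.321, -0.557, -0.766).
n = v₁ × v₂ = (0.002, -0.221, 0.160) (taken with n_z > 0).
tan δ = √(n_x²+n_y²)/n_z = 0.221/0.160, so δ = 54.1°.
Dip direction = azimuth of (n_x, n_y) = atan2(0.002, -0.221) = 180°.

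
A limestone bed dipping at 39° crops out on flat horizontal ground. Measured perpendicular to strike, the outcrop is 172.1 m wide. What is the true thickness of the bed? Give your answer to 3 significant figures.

108 m

True thickness t = w · sin(dip) = 172.1 × sin 39°
t = 172.1 × 0.6293 = 108.306 m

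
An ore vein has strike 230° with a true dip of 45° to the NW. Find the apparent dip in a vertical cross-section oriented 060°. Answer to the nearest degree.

10°

The strike is 230° and the section trends 060°; the acute angle between them is β = 10°.
tan α = tan 45° × sin 10° = 1.0000 × 0.1736 = 0.1736
apparent dip = arctan 0.1736 = 9.85°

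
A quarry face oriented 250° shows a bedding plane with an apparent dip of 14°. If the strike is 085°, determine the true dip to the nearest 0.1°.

43.9°

β = acute angle between strike 085° and section 250° = 15°.
tan(true dip) = tan 14° / sin 15° = 0.9633
true dip = arctan 0.9633 = 43.93°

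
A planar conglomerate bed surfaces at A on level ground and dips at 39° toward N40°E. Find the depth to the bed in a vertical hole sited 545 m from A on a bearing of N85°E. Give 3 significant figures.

The hole lies 45° from the dip direction, so the down-dip offset is 545 × cos 45° = 385.37 m.
Depth = down-dip offset × tan(dip) = 385.37 × tan 39° = 385.37 × 0.8098
Depth = 312.07 m

312 m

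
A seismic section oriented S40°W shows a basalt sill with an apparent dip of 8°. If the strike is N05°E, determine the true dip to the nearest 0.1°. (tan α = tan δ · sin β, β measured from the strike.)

β = acute angle between strike N05°E and section S40°W = 35°.
tan(true dip) = tan 8° / sin 35° = 0.2450
true dip = arctan 0.2450 = 13.77°

13.8°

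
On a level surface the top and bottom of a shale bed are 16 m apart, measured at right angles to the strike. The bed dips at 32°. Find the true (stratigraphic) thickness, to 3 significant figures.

8.48 m

True thickness t = w · sin(dip) = 16 × sin 32°
t = 16 × 0.5299 = 8.479 m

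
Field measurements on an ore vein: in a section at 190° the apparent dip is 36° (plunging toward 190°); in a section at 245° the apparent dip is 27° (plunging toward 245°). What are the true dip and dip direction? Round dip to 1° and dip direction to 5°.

true dip 36°, dip direction 200°

The two traces are lines in the plane: v₁ = (sin 190°·cos 36°, cos 190°·cos 36°, −sin 36°), v₂ = (sin 245°·cos 27°, cos 245°·cos 27°, −sin 27°).
n = v₁ × v₂ = (-0.140, -0.411, 0.590) (taken with n_z > 0).
True dip = arccos(n_z / |n|) = arccos(0.8056) = 36.3°.
Dip direction = atan2(-0.140, -0.411) = 199° (azimuth of n's horizontal projection).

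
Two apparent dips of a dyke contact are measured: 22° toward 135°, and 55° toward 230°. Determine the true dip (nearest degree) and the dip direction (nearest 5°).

The two traces are lines in the plane: v₁ = (sin 135°·cos 22°, cos 135°·cos 22°, −sin 22°), v₂ = (sin 230°·cos 55°, cos 230°·cos 55°, −sin 55°).
The plane normal is n = v₁ × v₂ ∝ (-0.399, -0.702, 0.530).
tan δ = √(n_x²+n_y²)/n_z = 0.807/0.530, so δ = 56.7°.
Dip direction = azimuth of (n_x, n_y) = atan2(-0.399, -0.702) = 210°.

true dip 57°, dip direction 210°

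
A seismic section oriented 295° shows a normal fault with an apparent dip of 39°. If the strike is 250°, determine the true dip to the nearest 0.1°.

The section is 45° from the strike.
tan δ = tan α / sin β = tan 39° / sin 45° = 0.8098 / 0.7071 = 1.1452
true dip = arctan 1.1452 = 48.87°

48.9°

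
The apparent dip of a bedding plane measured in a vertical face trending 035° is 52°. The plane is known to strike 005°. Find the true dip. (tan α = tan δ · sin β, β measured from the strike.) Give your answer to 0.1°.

β = acute angle between strike 005° and section 035° = 30°.
tan δ = tan α / sin β = tan 52° / sin 30° = 1.2799 / 0.5000 = 2.5599
δ = arctan(2.5599) = 68.66°

68.7°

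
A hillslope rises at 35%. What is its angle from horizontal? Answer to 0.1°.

19.3°

tan θ = 35/100 = 0.3500
θ = arctan(0.3500) = 19.29°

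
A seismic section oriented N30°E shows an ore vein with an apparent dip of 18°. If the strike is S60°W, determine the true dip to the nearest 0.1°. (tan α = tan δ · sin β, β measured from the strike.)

33.0°

The section is 30° from the strike.
tan δ = tan α / sin β = tan 18° / sin 30° = 0.3249 / 0.5000 = 0.6498
δ = arctan(0.6498) = 33.02°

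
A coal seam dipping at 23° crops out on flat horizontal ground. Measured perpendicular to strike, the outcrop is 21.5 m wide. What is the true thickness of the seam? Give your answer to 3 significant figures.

True thickness t = w · sin(dip) = 21.5 × sin 23°
t = 21.5 × 0.3907 = 8.401 m

8.40 m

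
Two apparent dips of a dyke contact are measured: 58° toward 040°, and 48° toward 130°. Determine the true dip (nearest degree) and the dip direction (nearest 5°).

true dip 63°, dip direction 075°

Each apparent-dip line lies in the plane. As unit vectors (x east, y north, z up), v₁ plunges 58°→040° and v₂ plunges 48°→130°.
Cross product v₁ × v₂ gives the pole to the plane: n ∝ (0.666, 0.182, 0.355).
Dip δ = arctan(|n_h|/n_z) = arctan(0.691/0.355) = 62.8°.
Dip direction = azimuth of (n_x, n_y) = atan2(0.666, 0.182) = 75°.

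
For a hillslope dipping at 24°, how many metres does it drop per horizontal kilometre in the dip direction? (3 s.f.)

445 m

drop per km = 1000 × tan 24° = 1000 × 0.4452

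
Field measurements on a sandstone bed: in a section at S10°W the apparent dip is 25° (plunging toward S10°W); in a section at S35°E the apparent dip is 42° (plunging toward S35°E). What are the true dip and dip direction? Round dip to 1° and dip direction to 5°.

true dip 43°, dip direction 130°

Each apparent-dip line lies in the plane. As unit vectors (x east, y north, z up), v₁ plunges 25°→S10°W and v₂ plunges 42°→S35°E.
The plane normal is n = v₁ × v₂ ∝ (0.340, -0.285, 0.476).
tan δ = √(n_x²+n_y²)/n_z = 0.444/0.476, so δ = 43.0°.
Dip direction = atan2(0.340, -0.285) = 130° (azimuth of n's horizontal projection).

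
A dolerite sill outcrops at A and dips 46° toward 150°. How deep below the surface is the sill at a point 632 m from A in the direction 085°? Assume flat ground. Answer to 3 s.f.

The hole lies 65° from the dip direction, so the down-dip offset is 632 × cos 65° = 267.09 m.
Depth = down-dip offset × tan(dip) = 267.09 × tan 46° = 267.09 × 1.0355
Depth = 276.58 m

277 m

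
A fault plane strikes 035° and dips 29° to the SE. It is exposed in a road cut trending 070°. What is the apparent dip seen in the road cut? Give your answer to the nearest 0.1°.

Angle between strike (035°) and section (070°): β = 35°.
tan α = tan 29° × sin 35° = 0.5543 × 0.5736 = 0.3179
α = arctan(0.3179) = 17.64°

17.6°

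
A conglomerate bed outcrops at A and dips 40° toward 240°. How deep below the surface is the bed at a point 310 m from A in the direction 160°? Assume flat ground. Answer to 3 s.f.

The hole lies 80° from the dip direction, so the down-dip offset is 310 × cos 80° = 53.83 m.
Depth = down-dip offset × tan(dip) = 53.83 × tan 40° = 53.83 × 0.8391
Depth = 45.17 m

45.2 m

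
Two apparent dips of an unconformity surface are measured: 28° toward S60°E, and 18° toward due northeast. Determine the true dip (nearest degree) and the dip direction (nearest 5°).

Each apparent-dip line lies in the plane. As unit vectors (x east, y north, z up), v₁ plunges 28°→S60°E and v₂ plunges 18°→due northeast.
The plane normal is n = v₁ × v₂ ∝ (0.452, -0.079, 0.811).
Dip δ = arctan(|n_h|/n_z) = arctan(0.459/0.811) = 29.5°.
The horizontal component of n points toward azimuth atan2(n_x, n_y) = 100°, the dip direction.

true dip 30°, dip direction 100°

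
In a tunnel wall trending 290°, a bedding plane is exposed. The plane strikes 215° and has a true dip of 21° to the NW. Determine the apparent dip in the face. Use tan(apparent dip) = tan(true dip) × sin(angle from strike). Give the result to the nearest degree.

The strike is 215° and the section trends 290°; the acute angle between them is β = 75°.
tan(apparent dip) = tan 21° · sin 75° = 0.3708
apparent dip = arctan 0.3708 = 20.34°

20°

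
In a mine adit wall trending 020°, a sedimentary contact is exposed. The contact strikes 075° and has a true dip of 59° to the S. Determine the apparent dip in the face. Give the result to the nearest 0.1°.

Angle between strike (075°) and section (020°): β = 55°.
tan(apparent dip) = tan 59° · sin 55° = 1.3633
apparent dip = arctan 1.3633 = 53.74°

53.7°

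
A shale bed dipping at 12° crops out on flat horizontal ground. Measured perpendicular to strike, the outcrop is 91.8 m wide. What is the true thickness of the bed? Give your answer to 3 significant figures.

True thickness t = w · sin(dip) = 91.8 × sin 12°
t = 91.8 × 0.2079 = 19.086 m

19.1 m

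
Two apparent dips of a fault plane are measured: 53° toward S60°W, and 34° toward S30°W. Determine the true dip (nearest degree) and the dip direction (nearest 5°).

The two traces are lines in the plane: v₁ = (sin 240°·cos 53°, cos 240°·cos 53°, −sin 53°), v₂ = (sin 210°·cos 34°, cos 210°·cos 34°, −sin 34°).
Cross product v₁ × v₂ gives the pole to the plane: n ∝ (-0.405, 0.040, 0.249).
Dip δ = arctan(|n_h|/n_z) = arctan(0.407/0.249) = 58.5°.
Dip direction = atan2(-0.405, 0.040) = 276° (azimuth of n's horizontal projection).

true dip 58°, dip direction 275°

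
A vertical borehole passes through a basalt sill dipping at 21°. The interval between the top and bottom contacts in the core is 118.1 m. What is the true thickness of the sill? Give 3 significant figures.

110 m

True thickness t = h · cos(dip) = 118.1 × cos 21°
t = 118.1 × 0.9336 = 110.256 m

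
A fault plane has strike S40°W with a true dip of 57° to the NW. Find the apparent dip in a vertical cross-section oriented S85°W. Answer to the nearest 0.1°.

47.4°

The section lies 45° from the strike.
tan(apparent dip) = tan 57° · sin 45° = 1.0888
apparent dip = arctan 1.0888 = 47.44°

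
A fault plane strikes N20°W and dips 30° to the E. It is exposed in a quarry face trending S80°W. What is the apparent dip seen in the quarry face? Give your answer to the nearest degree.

30°

Angle between strike (N20°W) and section (S80°W): β = 80°.
tan α = tan 30° × sin 80° = 0.5774 × 0.9848 = 0.5686
apparent dip = arctan 0.5686 = 29.62°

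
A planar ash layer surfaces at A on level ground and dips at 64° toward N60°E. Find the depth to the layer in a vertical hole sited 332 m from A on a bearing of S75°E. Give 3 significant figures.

481 m

The hole lies 45° from the dip direction, so the down-dip offset is 332 × cos 45° = 234.76 m.
Depth = down-dip offset × tan(dip) = 234.76 × tan 64° = 234.76 × 2.0503
Depth = 481.33 m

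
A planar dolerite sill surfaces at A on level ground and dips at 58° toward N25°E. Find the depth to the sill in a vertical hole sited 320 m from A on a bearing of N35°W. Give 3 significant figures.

The hole lies 60° from the dip direction, so the down-dip offset is 320 × cos 60° = 160.00 m.
Depth = down-dip offset × tan(dip) = 160.00 × tan 58° = 160.00 × 1.6003
Depth = 256.05 m

256 m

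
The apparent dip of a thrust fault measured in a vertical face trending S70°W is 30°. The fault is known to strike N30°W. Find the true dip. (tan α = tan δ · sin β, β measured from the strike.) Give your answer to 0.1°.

β = acute angle between strike N30°W and section S70°W = 80°.
tan δ = tan α / sin β = tan 30° / sin 80° = 0.5774 / 0.9848 = 0.5863
true dip = arctan 0.5863 = 30.38°

30.4°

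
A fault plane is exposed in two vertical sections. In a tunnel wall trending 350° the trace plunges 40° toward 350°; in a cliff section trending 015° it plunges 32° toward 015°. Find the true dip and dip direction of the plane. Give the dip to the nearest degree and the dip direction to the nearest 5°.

true dip 42°, dip direction 330°

The two traces are lines in the plane: v₁ = (sin 350°·cos 40°, cos 350°·cos 40°, −sin 40°), v₂ = (sin 15°·cos 32°, cos 15°·cos 32°, −sin 32°).
Cross product v₁ × v₂ gives the pole to the plane: n ∝ (-0.127, 0.212, 0.275).
True dip = arccos(n_z / |n|) = arccos(0.7439) = 41.9°.
Dip direction = atan2(-0.127, 0.212) = 329° (azimuth of n's horizontal projection).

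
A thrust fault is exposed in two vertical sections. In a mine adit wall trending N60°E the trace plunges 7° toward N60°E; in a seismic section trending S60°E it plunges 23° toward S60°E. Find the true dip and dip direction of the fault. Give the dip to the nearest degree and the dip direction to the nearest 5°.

true dip 24°, dip direction 135°

Represent each trace as a vector plunging at its apparent dip toward its trend (east-north-up frame): v₁ = (0.860, 0.496, -0.122), v₂ = (0.797, -0.460, -0.391).
Cross product v₁ × v₂ gives the pole to the plane: n ∝ (0.250, -0.239, 0.791).
tan δ = √(n_x²+n_y²)/n_z = 0.346/0.791, so δ = 23.6°.
The horizontal component of n points toward azimuth atan2(n_x, n_y) = 134°, the dip direction.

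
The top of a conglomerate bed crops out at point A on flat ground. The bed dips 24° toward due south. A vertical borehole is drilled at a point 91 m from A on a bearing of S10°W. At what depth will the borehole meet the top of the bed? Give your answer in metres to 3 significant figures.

39.9 m

The hole lies 10° from the dip direction, so the down-dip offset is 91 × cos 10° = 89.62 m.
Depth = down-dip offset × tan(dip) = 89.62 × tan 24° = 89.62 × 0.4452
Depth = 39.90 m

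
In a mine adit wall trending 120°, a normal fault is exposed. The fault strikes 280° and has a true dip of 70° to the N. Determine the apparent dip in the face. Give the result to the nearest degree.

The section lies 20° from the strike.
tan α = tan 70° × sin 20° = 2.7475 × 0.3420 = 0.9397
α = arctan(0.9397) = 43.22°

43°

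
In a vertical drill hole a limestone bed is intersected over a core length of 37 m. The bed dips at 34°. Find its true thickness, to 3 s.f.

30.7 m

True thickness t = h · cos(dip) = 37 × cos 34°
t = 37 × 0.8290 = 30.674 m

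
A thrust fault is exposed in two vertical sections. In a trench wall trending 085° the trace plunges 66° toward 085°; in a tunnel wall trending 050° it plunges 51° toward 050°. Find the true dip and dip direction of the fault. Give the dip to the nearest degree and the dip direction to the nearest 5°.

true dip 68°, dip direction 110°

The two traces are lines in the plane: v₁ = (sin 85°·cos 66°, cos 85°·cos 66°, −sin 66°), v₂ = (sin 50°·cos 51°, cos 50°·cos 51°, −sin 51°).
The plane normal is n = v₁ × v₂ ∝ (0.342, -0.126, 0.147).
tan δ = √(n_x²+n_y²)/n_z = 0.364/0.147, so δ = 68.1°.
The horizontal component of n points toward azimuth atan2(n_x, n_y) = 110°, the dip direction.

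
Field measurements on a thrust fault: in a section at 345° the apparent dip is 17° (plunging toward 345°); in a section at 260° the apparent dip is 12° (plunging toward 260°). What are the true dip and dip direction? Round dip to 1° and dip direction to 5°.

true dip 20°, dip direction 315°

Each apparent-dip line lies in the plane. As unit vectors (x east, y north, z up), v₁ plunges 17°→345° and v₂ plunges 12°→260°.
The plane normal is n = v₁ × v₂ ∝ (-0.242, 0.230, 0.932).
tan δ = √(n_x²+n_y²)/n_z = 0.334/0.932, so δ = 19.7°.
The horizontal component of n points toward azimuth atan2(n_x, n_y) = 314°, the dip direction.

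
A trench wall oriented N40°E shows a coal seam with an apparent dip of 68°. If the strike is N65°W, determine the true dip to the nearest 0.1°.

The section is 75° from the strike.
tan(true dip) = tan 68° / sin 75° = 2.5624
true dip = arctan 2.5624 = 68.68°

68.7°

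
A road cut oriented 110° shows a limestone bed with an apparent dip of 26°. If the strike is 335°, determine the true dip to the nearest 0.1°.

β = acute angle between strike 335° and section 110° = 45°.
tan(true dip) = tan 26° / sin 45° = 0.6898
δ = arctan(0.6898) = 34.60°

34.6°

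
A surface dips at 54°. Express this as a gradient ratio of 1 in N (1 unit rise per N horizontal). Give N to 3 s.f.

1 in 0.727

1 : N means tan θ = 1/N, so N = 1/tan 54° = 1/1.3764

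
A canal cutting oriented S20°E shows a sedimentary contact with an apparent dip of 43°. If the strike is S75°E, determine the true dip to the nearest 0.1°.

48.7°

The section is 55° from the strike.
tan δ = tan α / sin β = tan 43° / sin 55° = 0.9325 / 0.8192 = 1.1384
true dip = arctan 1.1384 = 48.70°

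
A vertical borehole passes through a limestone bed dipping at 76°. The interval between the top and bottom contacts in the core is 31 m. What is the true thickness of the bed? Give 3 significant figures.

True thickness t = h · cos(dip) = 31 × cos 76°
t = 31 × 0.2419 = 7.500 m

7.50 m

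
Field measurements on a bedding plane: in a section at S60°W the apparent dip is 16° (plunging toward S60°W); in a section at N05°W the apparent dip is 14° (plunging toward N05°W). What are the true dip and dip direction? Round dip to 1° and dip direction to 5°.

true dip 27°, dip direction 295°

Each apparent-dip line lies in the plane. As unit vectors (x east, y north, z up), v₁ plunges 16°→S60°W and v₂ plunges 14°→N05°W.
Cross product v₁ × v₂ gives the pole to the plane: n ∝ (-0.383, 0.178, 0.845).
tan δ = √(n_x²+n_y²)/n_z = 0.422/0.845, so δ = 26.5°.
Dip direction = azimuth of (n_x, n_y) = atan2(-0.383, 0.178) = 295°.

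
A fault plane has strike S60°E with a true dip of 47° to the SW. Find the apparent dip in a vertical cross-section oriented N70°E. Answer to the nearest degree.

39°

The section lies 50° from the strike.
tan α = tan 47° × sin 50° = 1.0724 × 0.7660 = 0.8215
apparent dip = arctan 0.8215 = 39.40°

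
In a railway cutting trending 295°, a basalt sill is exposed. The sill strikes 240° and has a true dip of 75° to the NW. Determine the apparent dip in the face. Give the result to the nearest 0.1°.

71.9°

Angle between strike (240°) and section (295°): β = 55°.
tan(apparent dip) = tan 75° · sin 55° = 3.0571
α = arctan(3.0571) = 71.89°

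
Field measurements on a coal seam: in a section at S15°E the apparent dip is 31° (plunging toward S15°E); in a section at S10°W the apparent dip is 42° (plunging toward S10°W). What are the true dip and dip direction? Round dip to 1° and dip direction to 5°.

true dip 46°, dip direction 220°

Each apparent-dip line lies in the plane. As unit vectors (x east, y north, z up), v₁ plunges 31°→S15°E and v₂ plunges 42°→S10°W.
n = v₁ × v₂ = (-0.177, -0.215, 0.269) (taken with n_z > 0).
Dip δ = arctan(|n_h|/n_z) = arctan(0.278/0.269) = 46.0°.
Dip direction = atan2(-0.177, -0.215) = 219° (azimuth of n's horizontal projection).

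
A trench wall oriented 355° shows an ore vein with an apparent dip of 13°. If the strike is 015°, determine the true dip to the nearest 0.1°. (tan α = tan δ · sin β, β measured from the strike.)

34.0°

β = acute angle between strike 015° and section 355° = 20°.
tan(true dip) = tan 13° / sin 20° = 0.6750
true dip = arctan 0.6750 = 34.02°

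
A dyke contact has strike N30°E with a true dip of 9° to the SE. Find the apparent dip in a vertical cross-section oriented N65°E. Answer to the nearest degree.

The section lies 35° from the strike.
tan(apparent dip) = tan 9° · sin 35° = 0.0908
apparent dip = arctan 0.0908 = 5.19°

5°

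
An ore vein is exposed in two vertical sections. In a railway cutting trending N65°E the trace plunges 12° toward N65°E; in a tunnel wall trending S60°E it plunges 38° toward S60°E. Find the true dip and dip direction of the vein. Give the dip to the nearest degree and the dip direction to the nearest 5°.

Each apparent-dip line lies in the plane. As unit vectors (x east, y north, z up), v₁ plunges 12°→N65°E and v₂ plunges 38°→S60°E.
Cross product v₁ × v₂ gives the pole to the plane: n ∝ (0.336, -0.404, 0.631).
tan δ = √(n_x²+n_y²)/n_z = 0.526/0.631, so δ = 39.8°.
Dip direction = azimuth of (n_x, n_y) = atan2(0.336, -0.404) = 140°.

true dip 40°, dip direction 140°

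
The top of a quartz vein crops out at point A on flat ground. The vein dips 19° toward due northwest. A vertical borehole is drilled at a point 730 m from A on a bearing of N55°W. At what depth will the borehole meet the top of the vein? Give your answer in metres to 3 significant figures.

The hole lies 10° from the dip direction, so the down-dip offset is 730 × cos 10° = 718.91 m.
Depth = down-dip offset × tan(dip) = 718.91 × tan 19° = 718.91 × 0.3443
Depth = 247.54 m

248 m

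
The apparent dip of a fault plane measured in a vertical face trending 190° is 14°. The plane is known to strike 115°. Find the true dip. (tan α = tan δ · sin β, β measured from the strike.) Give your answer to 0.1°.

14.5°

The section is 75° from the strike.
tan δ = tan α / sin β = tan 14° / sin 75° = 0.2493 / 0.9659 = 0.2581
true dip = arctan 0.2581 = 14.47°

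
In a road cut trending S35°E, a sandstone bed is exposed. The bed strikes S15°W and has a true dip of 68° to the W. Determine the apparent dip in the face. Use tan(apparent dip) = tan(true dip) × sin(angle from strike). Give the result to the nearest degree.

62°

The strike is S15°W and the section trends S35°E; the acute angle between them is β = 50°.
tan α = tan 68° × sin 50° = 2.4751 × 0.7660 = 1.8960
apparent dip = arctan 1.8960 = 62.19°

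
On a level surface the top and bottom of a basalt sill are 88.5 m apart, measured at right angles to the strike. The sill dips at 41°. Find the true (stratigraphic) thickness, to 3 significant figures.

58.1 m

True thickness t = w · sin(dip) = 88.5 × sin 41°
t = 88.5 × 0.6561 = 58.061 m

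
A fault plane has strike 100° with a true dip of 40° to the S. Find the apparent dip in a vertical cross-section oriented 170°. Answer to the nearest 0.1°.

38.3°

The section lies 70° from the strike.
tan α = tan 40° × sin 70° = 0.8391 × 0.9397 = 0.7885
α = arctan(0.7885) = 38.26°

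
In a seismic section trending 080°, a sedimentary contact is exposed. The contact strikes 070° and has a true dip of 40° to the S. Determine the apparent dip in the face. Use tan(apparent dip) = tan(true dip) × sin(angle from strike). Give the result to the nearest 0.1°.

8.3°

The strike is 070° and the section trends 080°; the acute angle between them is β = 10°.
tan(apparent dip) = tan 40° · sin 10° = 0.1457
α = arctan(0.1457) = 8.29°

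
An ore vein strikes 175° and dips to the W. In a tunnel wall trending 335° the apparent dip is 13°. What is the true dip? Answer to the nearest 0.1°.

β = acute angle between strike 175° and section 335° = 20°.
tan(true dip) = tan 13° / sin 20° = 0.6750
δ = arctan(0.6750) = 34.02°

34.0°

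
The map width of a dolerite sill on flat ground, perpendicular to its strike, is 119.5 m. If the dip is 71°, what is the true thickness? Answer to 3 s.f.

True thickness t = w · sin(dip) = 119.5 × sin 71°
t = 119.5 × 0.9455 = 112.989 m

113 m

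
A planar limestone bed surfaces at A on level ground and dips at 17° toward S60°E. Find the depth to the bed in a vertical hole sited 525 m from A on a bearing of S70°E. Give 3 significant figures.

The hole lies 10° from the dip direction, so the down-dip offset is 525 × cos 10° = 517.02 m.
Depth = down-dip offset × tan(dip) = 517.02 × tan 17° = 517.02 × 0.3057
Depth = 158.07 m

158 m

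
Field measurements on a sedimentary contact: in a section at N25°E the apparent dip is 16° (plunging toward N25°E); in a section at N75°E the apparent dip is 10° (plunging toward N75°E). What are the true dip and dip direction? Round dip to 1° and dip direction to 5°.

true dip 16°, dip direction 025°

The two traces are lines in the plane: v₁ = (sin 25°·cos 16°, cos 25°·cos 16°, −sin 16°), v₂ = (sin 75°·cos 10°, cos 75°·cos 10°, −sin 10°).
Cross product v₁ × v₂ gives the pole to the plane: n ∝ (0.081, 0.192, 0.725).
True dip = arccos(n_z / |n|) = arccos(0.9612) = 16.0°.
Dip direction = atan2(0.081, 0.192) = 23° (azimuth of n's horizontal projection).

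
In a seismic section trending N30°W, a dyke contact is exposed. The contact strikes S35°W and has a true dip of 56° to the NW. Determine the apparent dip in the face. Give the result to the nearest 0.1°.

The section lies 65° from the strike.
tan α = tan 56° × sin 65° = 1.4826 × 0.9063 = 1.3437
apparent dip = arctan 1.3437 = 53.34°

53.3°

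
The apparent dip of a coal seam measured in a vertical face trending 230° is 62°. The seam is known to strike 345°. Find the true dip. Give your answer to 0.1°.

β = acute angle between strike 345° and section 230° = 65°.
tan(true dip) = tan 62° / sin 65° = 2.0752
true dip = arctan 2.0752 = 64.27°

64.3°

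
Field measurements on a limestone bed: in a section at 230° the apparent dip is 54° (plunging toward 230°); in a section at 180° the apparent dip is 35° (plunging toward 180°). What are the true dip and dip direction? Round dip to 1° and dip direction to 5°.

true dip 54°, dip direction 240°

The two traces are lines in the plane: v₁ = (sin 230°·cos 54°, cos 230°·cos 54°, −sin 54°), v₂ = (sin 180°·cos 35°, cos 180°·cos 35°, −sin 35°).
Cross product v₁ × v₂ gives the pole to the plane: n ∝ (-0.446, -0.258, 0.369).
tan δ = √(n_x²+n_y²)/n_z = 0.515/0.369, so δ = 54.4°.
Dip direction = azimuth of (n_x, n_y) = atan2(-0.446, -0.258) = 240°.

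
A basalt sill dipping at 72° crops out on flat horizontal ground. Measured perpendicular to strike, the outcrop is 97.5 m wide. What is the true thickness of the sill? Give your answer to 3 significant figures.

True thickness t = w · sin(dip) = 97.5 × sin 72°
t = 97.5 × 0.9511 = 92.728 m

92.7 m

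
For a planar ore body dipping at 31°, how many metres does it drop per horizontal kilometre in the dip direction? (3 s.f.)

601 m

drop per km = 1000 × tan 31° = 1000 × 0.6009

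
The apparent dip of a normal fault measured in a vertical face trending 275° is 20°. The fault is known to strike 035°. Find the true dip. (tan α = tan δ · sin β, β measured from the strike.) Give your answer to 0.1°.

22.8°

The section is 60° from the strike.
tan δ = tan α / sin β = tan 20° / sin 60° = 0.3640 / 0.8660 = 0.4203
true dip = arctan 0.4203 = 22.80°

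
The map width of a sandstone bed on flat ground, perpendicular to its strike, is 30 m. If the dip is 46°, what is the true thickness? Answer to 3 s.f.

True thickness t = w · sin(dip) = 30 × sin 46°
t = 30 × 0.7193 = 21.580 m

21.6 m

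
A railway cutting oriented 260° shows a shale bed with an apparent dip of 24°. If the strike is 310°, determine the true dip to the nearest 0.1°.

30.2°

The section is 50° from the strike.
tan δ = tan α / sin β = tan 24° / sin 50° = 0.4452 / 0.7660 = 0.5812
δ = arctan(0.5812) = 30.17°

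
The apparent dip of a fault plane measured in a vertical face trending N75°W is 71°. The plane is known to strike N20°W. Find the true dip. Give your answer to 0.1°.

74.2°

β = acute angle between strike N20°W and section N75°W = 55°.
tan(true dip) = tan 71° / sin 55° = 3.5454
true dip = arctan 3.5454 = 74.25°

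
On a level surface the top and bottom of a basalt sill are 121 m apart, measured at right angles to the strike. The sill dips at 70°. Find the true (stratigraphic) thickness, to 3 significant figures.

True thickness t = w · sin(dip) = 121 × sin 70°
t = 121 × 0.9397 = 113.703 m

114 m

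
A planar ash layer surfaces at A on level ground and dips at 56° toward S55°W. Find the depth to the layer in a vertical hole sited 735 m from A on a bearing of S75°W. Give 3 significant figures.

The hole lies 20° from the dip direction, so the down-dip offset is 735 × cos 20° = 690.67 m.
Depth = down-dip offset × tan(dip) = 690.67 × tan 56° = 690.67 × 1.4826
Depth = 1023.97 m

1020 m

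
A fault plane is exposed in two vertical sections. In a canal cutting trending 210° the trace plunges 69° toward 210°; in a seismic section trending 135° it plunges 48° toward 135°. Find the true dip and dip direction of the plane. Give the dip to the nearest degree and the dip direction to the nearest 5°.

true dip 69°, dip direction 200°

Represent each trace as a vector plunging at its apparent dip toward its trend (east-north-up frame): v₁ = (-0.179, -0.310, -0.934), v₂ = (0.473, -0.473, -0.743).
n = v₁ × v₂ = (-0.211, -0.575, 0.232) (taken with n_z > 0).
Dip δ = arctan(|n_h|/n_z) = arctan(0.612/0.232) = 69.3°.
Dip direction = atan2(-0.211, -0.575) = 200° (azimuth of n's horizontal projection).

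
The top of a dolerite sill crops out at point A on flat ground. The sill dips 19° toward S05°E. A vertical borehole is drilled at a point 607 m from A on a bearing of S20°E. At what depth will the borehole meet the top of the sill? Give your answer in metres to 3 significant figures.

The hole lies 15° from the dip direction, so the down-dip offset is 607 × cos 15° = 586.32 m.
Depth = down-dip offset × tan(dip) = 586.32 × tan 19° = 586.32 × 0.3443
Depth = 201.89 m

202 m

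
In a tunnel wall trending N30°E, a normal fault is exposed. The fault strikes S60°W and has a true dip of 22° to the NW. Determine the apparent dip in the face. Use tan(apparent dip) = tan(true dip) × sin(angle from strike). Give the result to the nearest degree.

The strike is S60°W and the section trends N30°E; the acute angle between them is β = 30°.
tan α = tan 22° × sin 30° = 0.4040 × 0.5000 = 0.2020
apparent dip = arctan 0.2020 = 11.42°

11°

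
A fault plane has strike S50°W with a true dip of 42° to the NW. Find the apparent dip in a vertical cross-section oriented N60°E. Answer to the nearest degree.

9°

Angle between strike (S50°W) and section (N60°E): β = 10°.
tan(apparent dip) = tan 42° · sin 10° = 0.1564
α = arctan(0.1564) = 8.89°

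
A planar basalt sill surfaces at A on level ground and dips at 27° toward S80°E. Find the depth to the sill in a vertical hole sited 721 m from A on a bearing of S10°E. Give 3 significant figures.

126 m

The hole lies 70° from the dip direction, so the down-dip offset is 721 × cos 70° = 246.60 m.
Depth = down-dip offset × tan(dip) = 246.60 × tan 27° = 246.60 × 0.5095
Depth = 125.65 m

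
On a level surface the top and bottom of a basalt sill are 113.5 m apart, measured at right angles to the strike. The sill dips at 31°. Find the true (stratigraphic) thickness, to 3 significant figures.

58.5 m

True thickness t = w · sin(dip) = 113.5 × sin 31°
t = 113.5 × 0.5150 = 58.457 m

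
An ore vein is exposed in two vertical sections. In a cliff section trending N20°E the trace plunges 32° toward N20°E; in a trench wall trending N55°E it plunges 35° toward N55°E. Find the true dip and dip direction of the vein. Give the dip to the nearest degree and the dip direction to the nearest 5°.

Represent each trace as a vector plunging at its apparent dip toward its trend (east-north-up frame): v₁ = (0.290, 0.797, -0.530), v₂ = (0.671, 0.470, -0.574).
The plane normal is n = v₁ × v₂ ∝ (0.208, 0.189, 0.398).
True dip = arccos(n_z / |n|) = arccos(0.8170) = 35.2°.
Dip direction = atan2(0.208, 0.189) = 48° (azimuth of n's horizontal projection).

true dip 35°, dip direction 050°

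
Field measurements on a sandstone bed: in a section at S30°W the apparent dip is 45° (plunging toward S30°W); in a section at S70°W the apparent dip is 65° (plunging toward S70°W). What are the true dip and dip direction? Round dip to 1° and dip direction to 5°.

The two traces are lines in the plane: v₁ = (sin 210°·cos 45°, cos 210°·cos 45°, −sin 45°), v₂ = (sin 250°·cos 65°, cos 250°·cos 65°, −sin 65°).
n = v₁ × v₂ = (-0.453, 0.040, 0.192) (taken with n_z > 0).
Dip δ = arctan(|n_h|/n_z) = arctan(0.455/0.192) = 67.1°.
Dip direction = azimuth of (n_x, n_y) = atan2(-0.453, 0.040) = 275°.

true dip 67°, dip direction 275°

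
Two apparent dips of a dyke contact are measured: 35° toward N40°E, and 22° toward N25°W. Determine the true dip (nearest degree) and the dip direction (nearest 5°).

true dip 35°, dip direction 030°

The two traces are lines in the plane: v₁ = (sin 40°·cos 35°, cos 40°·cos 35°, −sin 35°), v₂ = (sin 335°·cos 22°, cos 335°·cos 22°, −sin 22°).
Cross product v₁ × v₂ gives the pole to the plane: n ∝ (0.247, 0.422, 0.688).
Dip δ = arctan(|n_h|/n_z) = arctan(0.489/0.688) = 35.4°.
Dip direction = azimuth of (n_x, n_y) = atan2(0.247, 0.422) = 30°.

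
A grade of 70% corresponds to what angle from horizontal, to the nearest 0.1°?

35.0°

tan θ = 70/100 = 0.7000
θ = arctan(0.7000) = 34.99°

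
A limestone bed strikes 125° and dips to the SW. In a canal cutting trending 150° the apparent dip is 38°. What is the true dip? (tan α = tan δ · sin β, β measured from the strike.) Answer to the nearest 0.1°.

The section is 25° from the strike.
tan δ = tan α / sin β = tan 38° / sin 25° = 0.7813 / 0.4226 = 1.8487
true dip = arctan 1.8487 = 61.59°

61.6°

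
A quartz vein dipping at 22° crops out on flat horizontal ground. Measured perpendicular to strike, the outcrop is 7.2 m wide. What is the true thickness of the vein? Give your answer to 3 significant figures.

2.70 m

True thickness t = w · sin(dip) = 7.2 × sin 22°
t = 7.2 × 0.3746 = 2.697 m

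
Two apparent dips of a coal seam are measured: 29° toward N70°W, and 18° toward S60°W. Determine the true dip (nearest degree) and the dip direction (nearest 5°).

true dip 29°, dip direction 295°

Each apparent-dip line lies in the plane. As unit vectors (x east, y north, z up), v₁ plunges 29°→N70°W and v₂ plunges 18°→S60°W.
Cross product v₁ × v₂ gives the pole to the plane: n ∝ (-0.323, 0.145, 0.637).
Dip δ = arctan(|n_h|/n_z) = arctan(0.354/0.637) = 29.1°.
Dip direction = azimuth of (n_x, n_y) = atan2(-0.323, 0.145) = 294°.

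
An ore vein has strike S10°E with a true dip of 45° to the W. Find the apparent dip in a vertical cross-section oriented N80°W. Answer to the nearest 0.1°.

The strike is S10°E and the section trends N80°W; the acute angle between them is β = 70°.
tan α = tan 45° × sin 70° = 1.0000 × 0.9397 = 0.9397
α = arctan(0.9397) = 43.22°

43.2°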